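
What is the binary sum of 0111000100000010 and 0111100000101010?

Add column by column from the right: bit + bit + carry-in; write the sum mod 2, carry 1 when the sum is 2 or 3.
carry:  1110000000000100
        0111000100000010
+       0111100000101010
------------------------
       01110100100101100
(the carry out of the leftmost column, 0, becomes the leading bit)
Decimal check:
  0111000100000010 = 16384 + 8192 + 4096 + 256 + 2 = 28930
  0111100000101010 = 16384 + 8192 + 4096 + 2048 + 32 + 8 + 2 = 30762
  28930 + 30762 = 59692, and 01110100100101100 = 32768 + 16384 + 8192 + 2048 + 256 + 32 + 8 + 4 = 59692 ✓



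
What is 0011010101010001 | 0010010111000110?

OR: 1 when either bit is 1
  0011010101010001
| 0010010111000110
------------------
  0011010111010111
Decimal: 13649 | 9670 = 13783



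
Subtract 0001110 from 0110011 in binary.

Method 1 - Direct subtraction (column by column from the right: bit − bit − borrow-in; if negative, add 2 and borrow 1 from the next column):
borrow: 0011000
        0110011
-       0001110
---------------
        0100101

Method 2 - Add two's complement:
Two's complement of 0001110: invert → 1110001, add 1 → 1110010
  0110011
+ 1110010
---------
 10100101  (end carry out of the top bit = 1)
Discarding the end carry: 0100101
Decimal check:
  0110011 = 32 + 16 + 2 + 1 = 51
  0001110 = 8 + 4 + 2 = 14
  51 - 14 = 37, and 0100101 = 32 + 4 + 1 = 37 ✓



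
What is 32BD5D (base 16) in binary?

Convert each hex digit to 4 bits:
  3 = 0011
  2 = 0010
  B = 1011
  D = 1101
  5 = 0101
  D = 1101
Concatenate: 001100101011110101011101



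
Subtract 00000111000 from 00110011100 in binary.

Method 1 - Direct subtraction (column by column from the right: bit − bit − borrow-in; if negative, add 2 and borrow 1 from the next column):
borrow: 00011000000
        00110011100
-       00000111000
-------------------
        00101100100

Method 2 - Add two's complement:
Two's complement of 00000111000: invert → 11111000111, add 1 → 11111001000
  00110011100
+ 11111001000
-------------
 100101100100  (end carry out of the top bit = 1)
Discarding the end carry: 00101100100
Decimal check:
  00110011100 = 256 + 128 + 16 + 8 + 4 = 412
  00000111000 = 32 + 16 + 8 = 56
  412 - 56 = 356, and 00101100100 = 256 + 64 + 32 + 4 = 356 ✓



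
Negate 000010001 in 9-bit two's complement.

Original: 000010001
Step 1 - Invert all bits: 111101110
Step 2 - Add 1: 111101111
Verification: 000010001 + 111101111 = 1000000000; discarding the end carry (carry out of the top bit) leaves the 9-bit value 000000000, as required for x + (-x)



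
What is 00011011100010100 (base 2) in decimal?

Sum of powers of 2 for each 1-bit:
2^2 + 2^4 + 2^8 + 2^9 + 2^10 + 2^12 + 2^13
= 4 + 16 + 256 + 512 + 1024 + 4096 + 8192
= 14100



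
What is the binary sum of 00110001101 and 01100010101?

Add column by column from the right: bit + bit + carry-in; write the sum mod 2, carry 1 when the sum is 2 or 3.
carry:  11000111010
        00110001101
+       01100010101
-------------------
       010010100010
(the carry out of the leftmost column, 0, becomes the leading bit)
Decimal check:
  00110001101 = 256 + 128 + 8 + 4 + 1 = 397
  01100010101 = 512 + 256 + 16 + 4 + 1 = 789
  397 + 789 = 1186, and 010010100010 = 1024 + 128 + 32 + 2 = 1186 ✓



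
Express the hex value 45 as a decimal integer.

Expand by place value (powers of 16):
45 = 4 × 16^1 + 5 × 16^0
= 4 × 16 + 5 × 1
= 64 + 5
= 69



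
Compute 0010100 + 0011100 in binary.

Add column by column from the right: bit + bit + carry-in; write the sum mod 2, carry 1 when the sum is 2 or 3.
carry:  0111000
        0010100
+       0011100
---------------
       00110000
(the carry out of the leftmost column, 0, becomes the leading bit)
Decimal check:
  0010100 = 16 + 4 = 20
  0011100 = 16 + 8 + 4 = 28
  20 + 28 = 48, and 00110000 = 32 + 16 = 48 ✓



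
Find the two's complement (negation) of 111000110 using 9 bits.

Original (sign bit 1, negative): 111000110
Step 1 - Invert all bits: 000111001
Step 2 - Add 1: 000111010
Verification: 111000110 + 000111010 = 1000000000; discarding the end carry (carry out of the top bit) leaves the 9-bit value 000000000, as required for x + (-x)



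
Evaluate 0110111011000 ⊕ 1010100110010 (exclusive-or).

XOR: 1 when bits differ
  0110111011000
^ 1010100110010
---------------
  1100011101010
Decimal: 3544 ^ 5426 = 6378



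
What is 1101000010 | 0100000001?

OR: 1 when either bit is 1
  1101000010
| 0100000001
------------
  1101000011
Decimal: 834 | 257 = 835



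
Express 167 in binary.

Using repeated division by 2:
167 ÷ 2 = 83 remainder 1
83 ÷ 2 = 41 remainder 1
41 ÷ 2 = 20 remainder 1
20 ÷ 2 = 10 remainder 0
10 ÷ 2 = 5 remainder 0
5 ÷ 2 = 2 remainder 1
2 ÷ 2 = 1 remainder 0
1 ÷ 2 = 0 remainder 1
Reading remainders bottom to top: 10100111



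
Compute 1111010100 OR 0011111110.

OR: 1 when either bit is 1
  1111010100
| 0011111110
------------
  1111111110
Decimal: 980 | 254 = 1022



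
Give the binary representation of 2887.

Using repeated division by 2:
2887 ÷ 2 = 1443 remainder 1
1443 ÷ 2 = 721 remainder 1
721 ÷ 2 = 360 remainder 1
360 ÷ 2 = 180 remainder 0
180 ÷ 2 = 90 remainder 0
90 ÷ 2 = 45 remainder 0
45 ÷ 2 = 22 remainder 1
22 ÷ 2 = 11 remainder 0
11 ÷ 2 = 5 remainder 1
5 ÷ 2 = 2 remainder 1
2 ÷ 2 = 1 remainder 0
1 ÷ 2 = 0 remainder 1
Reading remainders bottom to top: 101101000111



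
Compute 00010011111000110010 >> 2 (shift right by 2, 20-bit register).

Original: 00010011111000110010 (decimal 81458)
Shift right by 2 positions
Drop the 2 low bits; fill with zeros on the left
Result: 00000100111110001100 (decimal 20364)
Equivalent: 81458 >> 2 = 81458 ÷ 2^2 = 20364



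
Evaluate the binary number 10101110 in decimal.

Sum of powers of 2 for each 1-bit:
2^1 + 2^2 + 2^3 + 2^5 + 2^7
= 2 + 4 + 8 + 32 + 128
= 174



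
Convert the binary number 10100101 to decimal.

Sum of powers of 2 for each 1-bit:
2^0 + 2^2 + 2^5 + 2^7
= 1 + 4 + 32 + 128
= 165



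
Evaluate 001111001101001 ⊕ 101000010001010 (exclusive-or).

XOR: 1 when bits differ
  001111001101001
^ 101000010001010
-----------------
  100111011100011
Decimal: 7785 ^ 20618 = 20195



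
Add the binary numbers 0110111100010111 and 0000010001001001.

Add column by column from the right: bit + bit + carry-in; write the sum mod 2, carry 1 when the sum is 2 or 3.
carry:  0001100000111110
        0110111100010111
+       0000010001001001
------------------------
       00111001101100000
(the carry out of the leftmost column, 0, becomes the leading bit)
Decimal check:
  0110111100010111 = 16384 + 8192 + 2048 + 1024 + 512 + 256 + 16 + 4 + 2 + 1 = 28439
  0000010001001001 = 1024 + 64 + 8 + 1 = 1097
  28439 + 1097 = 29536, and 00111001101100000 = 16384 + 8192 + 4096 + 512 + 256 + 64 + 32 = 29536 ✓



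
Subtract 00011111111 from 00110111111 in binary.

Method 1 - Direct subtraction (column by column from the right: bit − bit − borrow-in; if negative, add 2 and borrow 1 from the next column):
borrow: 00110000000
        00110111111
-       00011111111
-------------------
        00011000000

Method 2 - Add two's complement:
Two's complement of 00011111111: invert → 11100000000, add 1 → 11100000001
  00110111111
+ 11100000001
-------------
 100011000000  (end carry out of the top bit = 1)
Discarding the end carry: 00011000000
Decimal check:
  00110111111 = 256 + 128 + 32 + 16 + 8 + 4 + 2 + 1 = 447
  00011111111 = 128 + 64 + 32 + 16 + 8 + 4 + 2 + 1 = 255
  447 - 255 = 192, and 00011000000 = 128 + 64 = 192 ✓



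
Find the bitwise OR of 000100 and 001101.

OR: 1 when either bit is 1
  000100
| 001101
--------
  001101
Decimal: 4 | 13 = 13



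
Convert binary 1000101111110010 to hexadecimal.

Group into 4-bit nibbles from right:
  1000 = 8
  1011 = B
  1111 = F
  0010 = 2
Result: 8BF2



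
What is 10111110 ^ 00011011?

XOR: 1 when bits differ
  10111110
^ 00011011
----------
  10100101
Decimal: 190 ^ 27 = 165



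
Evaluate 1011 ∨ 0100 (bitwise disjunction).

OR: 1 when either bit is 1
  1011
| 0100
------
  1111
Decimal: 11 | 4 = 15



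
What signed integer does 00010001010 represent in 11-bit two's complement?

Binary: 00010001010
Sign bit: 0 (non-negative)
Read directly as an unsigned value:
00010001010 = 128 + 8 + 2 = 138
Value: 138



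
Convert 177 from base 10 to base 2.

Using repeated division by 2:
177 ÷ 2 = 88 remainder 1
88 ÷ 2 = 44 remainder 0
44 ÷ 2 = 22 remainder 0
22 ÷ 2 = 11 remainder 0
11 ÷ 2 = 5 remainder 1
5 ÷ 2 = 2 remainder 1
2 ÷ 2 = 1 remainder 0
1 ÷ 2 = 0 remainder 1
Reading remainders bottom to top: 10110001



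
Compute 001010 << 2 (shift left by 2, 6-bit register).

Original: 001010 (decimal 10)
Shift left by 2 positions
Append 2 zeros on the right
Result: 101000 (decimal 40)
Equivalent: 10 << 2 = 10 × 2^2 = 40



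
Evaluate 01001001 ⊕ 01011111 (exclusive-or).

XOR: 1 when bits differ
  01001001
^ 01011111
----------
  00010110
Decimal: 73 ^ 95 = 22



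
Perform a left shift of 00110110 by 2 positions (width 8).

Original: 00110110 (decimal 54)
Shift left by 2 positions
Append 2 zeros on the right
Result: 11011000 (decimal 216)
Equivalent: 54 << 2 = 54 × 2^2 = 216



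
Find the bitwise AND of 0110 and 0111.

AND: 1 only when both bits are 1
  0110
& 0111
------
  0110
Decimal: 6 & 7 = 6



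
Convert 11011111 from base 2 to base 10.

Sum of powers of 2 for each 1-bit:
2^0 + 2^1 + 2^2 + 2^3 + 2^4 + 2^6 + 2^7
= 1 + 2 + 4 + 8 + 16 + 64 + 128
= 223



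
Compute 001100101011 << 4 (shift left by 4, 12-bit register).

Original: 001100101011 (decimal 811)
Shift left by 4 positions
Append 4 zeros on the right and drop the 4 high bits that overflow the 12-bit width
Result: 001010110000 (decimal 688)
Equivalent: 811 << 4 = 811 × 2^4 = 12976, truncated to 12 bits = 688



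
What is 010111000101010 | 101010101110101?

OR: 1 when either bit is 1
  010111000101010
| 101010101110101
-----------------
  111111101111111
Decimal: 11818 | 21877 = 32639



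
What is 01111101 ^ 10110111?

XOR: 1 when bits differ
  01111101
^ 10110111
----------
  11001010
Decimal: 125 ^ 183 = 202



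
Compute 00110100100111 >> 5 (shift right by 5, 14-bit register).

Original: 00110100100111 (decimal 3367)
Shift right by 5 positions
Drop the 5 low bits; fill with zeros on the left
Result: 00000001101001 (decimal 105)
Equivalent: 3367 >> 5 = 3367 ÷ 2^5 = 105



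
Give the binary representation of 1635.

Using repeated division by 2:
1635 ÷ 2 = 817 remainder 1
817 ÷ 2 = 408 remainder 1
408 ÷ 2 = 204 remainder 0
204 ÷ 2 = 102 remainder 0
102 ÷ 2 = 51 remainder 0
51 ÷ 2 = 25 remainder 1
25 ÷ 2 = 12 remainder 1
12 ÷ 2 = 6 remainder 0
6 ÷ 2 = 3 remainder 0
3 ÷ 2 = 1 remainder 1
1 ÷ 2 = 0 remainder 1
Reading remainders bottom to top: 11001100011



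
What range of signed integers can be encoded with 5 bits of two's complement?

For 5-bit two's complement:
Minimum: -2^4 = -16
Maximum: 2^4 - 1 = 15



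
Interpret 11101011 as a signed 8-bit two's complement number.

Binary: 11101011
Sign bit: 1 (negative)
Invert: 00010100
Add 1:  00010101
Magnitude: 00010101 = 16 + 4 + 1 = 21
Value: -21



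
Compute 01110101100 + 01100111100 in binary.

Add column by column from the right: bit + bit + carry-in; write the sum mod 2, carry 1 when the sum is 2 or 3.
carry:  11001111000
        01110101100
+       01100111100
-------------------
       011011101000
(the carry out of the leftmost column, 0, becomes the leading bit)
Decimal check:
  01110101100 = 512 + 256 + 128 + 32 + 8 + 4 = 940
  01100111100 = 512 + 256 + 32 + 16 + 8 + 4 = 828
  940 + 828 = 1768, and 011011101000 = 1024 + 512 + 128 + 64 + 32 + 8 = 1768 ✓



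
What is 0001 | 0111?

OR: 1 when either bit is 1
  0001
| 0111
------
  0111
Decimal: 1 | 7 = 7



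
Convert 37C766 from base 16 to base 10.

Expand by place value (powers of 16):
Digit values: C = 12
37C766 = 3 × 16^5 + 7 × 16^4 + 12 × 16^3 + 7 × 16^2 + 6 × 16^1 + 6 × 16^0
= 3 × 1048576 + 7 × 65536 + 12 × 4096 + 7 × 256 + 6 × 16 + 6 × 1
= 3145728 + 458752 + 49152 + 1792 + 96 + 6
= 3655526



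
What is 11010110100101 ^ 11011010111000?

XOR: 1 when bits differ
  11010110100101
^ 11011010111000
----------------
  00001100011101
Decimal: 13733 ^ 14008 = 797



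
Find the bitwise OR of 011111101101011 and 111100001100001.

OR: 1 when either bit is 1
  011111101101011
| 111100001100001
-----------------
  111111101101011
Decimal: 16235 | 30817 = 32619



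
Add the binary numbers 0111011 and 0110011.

Add column by column from the right: bit + bit + carry-in; write the sum mod 2, carry 1 when the sum is 2 or 3.
carry:  1100110
        0111011
+       0110011
---------------
       01101110
(the carry out of the leftmost column, 0, becomes the leading bit)
Decimal check:
  0111011 = 32 + 16 + 8 + 2 + 1 = 59
  0110011 = 32 + 16 + 2 + 1 = 51
  59 + 51 = 110, and 01101110 = 64 + 32 + 8 + 4 + 2 = 110 ✓



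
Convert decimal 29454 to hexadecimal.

Using repeated division by 16 (digits 10–15 are A–F):
29454 ÷ 16 = 1840 remainder 14 (E)
1840 ÷ 16 = 115 remainder 0
115 ÷ 16 = 7 remainder 3
7 ÷ 16 = 0 remainder 7
Reading remainders bottom to top: 730E



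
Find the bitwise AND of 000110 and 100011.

AND: 1 only when both bits are 1
  000110
& 100011
--------
  000010
Decimal: 6 & 35 = 2



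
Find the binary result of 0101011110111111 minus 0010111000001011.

Method 1 - Direct subtraction (column by column from the right: bit − bit − borrow-in; if negative, add 2 and borrow 1 from the next column):
borrow: 0101000000000000
        0101011110111111
-       0010111000001011
------------------------
        0010100110110100

Method 2 - Add two's complement:
Two's complement of 0010111000001011: invert → 1101000111110100, add 1 → 1101000111110101
  0101011110111111
+ 1101000111110101
------------------
 10010100110110100  (end carry out of the top bit = 1)
Discarding the end carry: 0010100110110100
Decimal check:
  0101011110111111 = 16384 + 4096 + 1024 + 512 + 256 + 128 + 32 + 16 + 8 + 4 + 2 + 1 = 22463
  0010111000001011 = 8192 + 2048 + 1024 + 512 + 8 + 2 + 1 = 11787
  22463 - 11787 = 10676, and 0010100110110100 = 8192 + 2048 + 256 + 128 + 32 + 16 + 4 = 10676 ✓



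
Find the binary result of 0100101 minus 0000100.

Method 1 - Direct subtraction (column by column from the right: bit − bit − borrow-in; if negative, add 2 and borrow 1 from the next column):
borrow: 0000000
        0100101
-       0000100
---------------
        0100001

Method 2 - Add two's complement:
Two's complement of 0000100: invert → 1111011, add 1 → 1111100
  0100101
+ 1111100
---------
 10100001  (end carry out of the top bit = 1)
Discarding the end carry: 0100001
Decimal check:
  0100101 = 32 + 4 + 1 = 37
  0000100 = 4
  37 - 4 = 33, and 0100001 = 32 + 1 = 33 ✓



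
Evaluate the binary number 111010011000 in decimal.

Sum of powers of 2 for each 1-bit:
2^3 + 2^4 + 2^7 + 2^9 + 2^10 + 2^11
= 8 + 16 + 128 + 512 + 1024 + 2048
= 3736



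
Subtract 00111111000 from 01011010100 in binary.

Method 1 - Direct subtraction (column by column from the right: bit − bit − borrow-in; if negative, add 2 and borrow 1 from the next column):
borrow: 01111110000
        01011010100
-       00111111000
-------------------
        00011011100

Method 2 - Add two's complement:
Two's complement of 00111111000: invert → 11000000111, add 1 → 11000001000
  01011010100
+ 11000001000
-------------
 100011011100  (end carry out of the top bit = 1)
Discarding the end carry: 00011011100
Decimal check:
  01011010100 = 512 + 128 + 64 + 16 + 4 = 724
  00111111000 = 256 + 128 + 64 + 32 + 16 + 8 = 504
  724 - 504 = 220, and 00011011100 = 128 + 64 + 16 + 8 + 4 = 220 ✓



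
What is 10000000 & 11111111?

AND: 1 only when both bits are 1
  10000000
& 11111111
----------
  10000000
Decimal: 128 & 255 = 128



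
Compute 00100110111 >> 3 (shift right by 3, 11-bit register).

Original: 00100110111 (decimal 311)
Shift right by 3 positions
Drop the 3 low bits; fill with zeros on the left
Result: 00000100110 (decimal 38)
Equivalent: 311 >> 3 = 311 ÷ 2^3 = 38



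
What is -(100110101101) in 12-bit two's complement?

Original (sign bit 1, negative): 100110101101
Step 1 - Invert all bits: 011001010010
Step 2 - Add 1: 011001010011
Verification: 100110101101 + 011001010011 = 1000000000000; discarding the end carry (carry out of the top bit) leaves the 12-bit value 000000000000, as required for x + (-x)



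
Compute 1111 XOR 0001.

XOR: 1 when bits differ
  1111
^ 0001
------
  1110
Decimal: 15 ^ 1 = 14



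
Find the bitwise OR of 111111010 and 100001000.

OR: 1 when either bit is 1
  111111010
| 100001000
-----------
  111111010
Decimal: 506 | 264 = 506



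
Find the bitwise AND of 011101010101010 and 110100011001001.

AND: 1 only when both bits are 1
  011101010101010
& 110100011001001
-----------------
  010100010001000
Decimal: 15018 & 26825 = 10376



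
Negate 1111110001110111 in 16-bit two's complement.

Original (sign bit 1, negative): 1111110001110111
Step 1 - Invert all bits: 0000001110001000
Step 2 - Add 1: 0000001110001001
Verification: 1111110001110111 + 0000001110001001 = 10000000000000000; discarding the end carry (carry out of the top bit) leaves the 16-bit value 0000000000000000, as required for x + (-x)



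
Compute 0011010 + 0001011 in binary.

Add column by column from the right: bit + bit + carry-in; write the sum mod 2, carry 1 when the sum is 2 or 3.
carry:  0110100
        0011010
+       0001011
---------------
       00100101
(the carry out of the leftmost column, 0, becomes the leading bit)
Decimal check:
  0011010 = 16 + 8 + 2 = 26
  0001011 = 8 + 2 + 1 = 11
  26 + 11 = 37, and 00100101 = 32 + 4 + 1 = 37 ✓



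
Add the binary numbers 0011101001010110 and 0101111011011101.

Add column by column from the right: bit + bit + carry-in; write the sum mod 2, carry 1 when the sum is 2 or 3.
carry:  1111110110111000
        0011101001010110
+       0101111011011101
------------------------
       01001100100110011
(the carry out of the leftmost column, 0, becomes the leading bit)
Decimal check:
  0011101001010110 = 8192 + 4096 + 2048 + 512 + 64 + 16 + 4 + 2 = 14934
  0101111011011101 = 16384 + 4096 + 2048 + 1024 + 512 + 128 + 64 + 16 + 8 + 4 + 1 = 24285
  14934 + 24285 = 39219, and 01001100100110011 = 32768 + 4096 + 2048 + 256 + 32 + 16 + 2 + 1 = 39219 ✓



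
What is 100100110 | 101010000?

OR: 1 when either bit is 1
  100100110
| 101010000
-----------
  101110110
Decimal: 294 | 336 = 374



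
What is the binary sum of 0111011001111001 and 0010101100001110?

Add column by column from the right: bit + bit + carry-in; write the sum mod 2, carry 1 when the sum is 2 or 3.
carry:  1111110011110000
        0111011001111001
+       0010101100001110
------------------------
       01010000110000111
(the carry out of the leftmost column, 0, becomes the leading bit)
Decimal check:
  0111011001111001 = 16384 + 8192 + 4096 + 1024 + 512 + 64 + 32 + 16 + 8 + 1 = 30329
  0010101100001110 = 8192 + 2048 + 512 + 256 + 8 + 4 + 2 = 11022
  30329 + 11022 = 41351, and 01010000110000111 = 32768 + 8192 + 256 + 128 + 4 + 2 + 1 = 41351 ✓



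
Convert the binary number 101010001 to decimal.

Sum of powers of 2 for each 1-bit:
2^0 + 2^4 + 2^6 + 2^8
= 1 + 16 + 64 + 256
= 337



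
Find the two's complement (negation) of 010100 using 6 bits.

Original: 010100
Step 1 - Invert all bits: 101011
Step 2 - Add 1: 101100
Verification: 010100 + 101100 = 1000000; discarding the end carry (carry out of the top bit) leaves the 6-bit value 000000, as required for x + (-x)



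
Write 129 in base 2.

Using repeated division by 2:
129 ÷ 2 = 64 remainder 1
64 ÷ 2 = 32 remainder 0
32 ÷ 2 = 16 remainder 0
16 ÷ 2 = 8 remainder 0
8 ÷ 2 = 4 remainder 0
4 ÷ 2 = 2 remainder 0
2 ÷ 2 = 1 remainder 0
1 ÷ 2 = 0 remainder 1
Reading remainders bottom to top: 10000001



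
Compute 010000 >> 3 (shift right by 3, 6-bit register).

Original: 010000 (decimal 16)
Shift right by 3 positions
Drop the 3 low bits; fill with zeros on the left
Result: 000010 (decimal 2)
Equivalent: 16 >> 3 = 16 ÷ 2^3 = 2



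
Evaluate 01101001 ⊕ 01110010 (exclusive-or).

XOR: 1 when bits differ
  01101001
^ 01110010
----------
  00011011
Decimal: 105 ^ 114 = 27



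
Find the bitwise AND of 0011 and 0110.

AND: 1 only when both bits are 1
  0011
& 0110
------
  0010
Decimal: 3 & 6 = 2



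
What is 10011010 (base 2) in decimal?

Sum of powers of 2 for each 1-bit:
2^1 + 2^3 + 2^4 + 2^7
= 2 + 8 + 16 + 128
= 154



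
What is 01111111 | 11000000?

OR: 1 when either bit is 1
  01111111
| 11000000
----------
  11111111
Decimal: 127 | 192 = 255



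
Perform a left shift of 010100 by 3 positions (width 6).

Original: 010100 (decimal 20)
Shift left by 3 positions
Append 3 zeros on the right and drop the 3 high bits that overflow the 6-bit width
Result: 100000 (decimal 32)
Equivalent: 20 << 3 = 20 × 2^3 = 160, truncated to 6 bits = 32



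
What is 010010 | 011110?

OR: 1 when either bit is 1
  010010
| 011110
--------
  011110
Decimal: 18 | 30 = 30



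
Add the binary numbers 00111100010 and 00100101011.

Add column by column from the right: bit + bit + carry-in; write the sum mod 2, carry 1 when the sum is 2 or 3.
carry:  01111000100
        00111100010
+       00100101011
-------------------
       001100001101
(the carry out of the leftmost column, 0, becomes the leading bit)
Decimal check:
  00111100010 = 256 + 128 + 64 + 32 + 2 = 482
  00100101011 = 256 + 32 + 8 + 2 + 1 = 299
  482 + 299 = 781, and 001100001101 = 512 + 256 + 8 + 4 + 1 = 781 ✓



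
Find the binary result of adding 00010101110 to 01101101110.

Add column by column from the right: bit + bit + carry-in; write the sum mod 2, carry 1 when the sum is 2 or 3.
carry:  11111011100
        00010101110
+       01101101110
-------------------
       010000011100
(the carry out of the leftmost column, 0, becomes the leading bit)
Decimal check:
  00010101110 = 128 + 32 + 8 + 4 + 2 = 174
  01101101110 = 512 + 256 + 64 + 32 + 8 + 4 + 2 = 878
  174 + 878 = 1052, and 010000011100 = 1024 + 16 + 8 + 4 = 1052 ✓



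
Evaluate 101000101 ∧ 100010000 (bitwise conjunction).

AND: 1 only when both bits are 1
  101000101
& 100010000
-----------
  100000000
Decimal: 325 & 272 = 256



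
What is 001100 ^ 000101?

XOR: 1 when bits differ
  001100
^ 000101
--------
  001001
Decimal: 12 ^ 5 = 9



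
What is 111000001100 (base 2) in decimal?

Sum of powers of 2 for each 1-bit:
2^2 + 2^3 + 2^9 + 2^10 + 2^11
= 4 + 8 + 512 + 1024 + 2048
= 3596



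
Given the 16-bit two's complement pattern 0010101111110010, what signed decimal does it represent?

Binary: 0010101111110010
Sign bit: 0 (non-negative)
Read directly as an unsigned value:
0010101111110010 = 8192 + 2048 + 512 + 256 + 128 + 64 + 32 + 16 + 2 = 11250
Value: 11250



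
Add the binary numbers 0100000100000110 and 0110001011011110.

Add column by column from the right: bit + bit + carry-in; write the sum mod 2, carry 1 when the sum is 2 or 3.
carry:  1000000000111100
        0100000100000110
+       0110001011011110
------------------------
       01010001111100100
(the carry out of the leftmost column, 0, becomes the leading bit)
Decimal check:
  0100000100000110 = 16384 + 256 + 4 + 2 = 16646
  0110001011011110 = 16384 + 8192 + 512 + 128 + 64 + 16 + 8 + 4 + 2 = 25310
  16646 + 25310 = 41956, and 01010001111100100 = 32768 + 8192 + 512 + 256 + 128 + 64 + 32 + 4 = 41956 ✓



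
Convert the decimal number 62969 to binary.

Using repeated division by 2:
62969 ÷ 2 = 31484 remainder 1
31484 ÷ 2 = 15742 remainder 0
15742 ÷ 2 = 7871 remainder 0
7871 ÷ 2 = 3935 remainder 1
3935 ÷ 2 = 1967 remainder 1
1967 ÷ 2 = 983 remainder 1
983 ÷ 2 = 491 remainder 1
491 ÷ 2 = 245 remainder 1
245 ÷ 2 = 122 remainder 1
122 ÷ 2 = 61 remainder 0
61 ÷ 2 = 30 remainder 1
30 ÷ 2 = 15 remainder 0
15 ÷ 2 = 7 remainder 1
7 ÷ 2 = 3 remainder 1
3 ÷ 2 = 1 remainder 1
1 ÷ 2 = 0 remainder 1
Reading remainders bottom to top: 1111010111111001



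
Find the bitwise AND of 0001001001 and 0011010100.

AND: 1 only when both bits are 1
  0001001001
& 0011010100
------------
  0001000000
Decimal: 73 & 212 = 64



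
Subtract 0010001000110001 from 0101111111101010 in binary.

Method 1 - Direct subtraction (column by column from the right: bit − bit − borrow-in; if negative, add 2 and borrow 1 from the next column):
borrow: 0100000001100010
        0101111111101010
-       0010001000110001
------------------------
        0011110110111001

Method 2 - Add two's complement:
Two's complement of 0010001000110001: invert → 1101110111001110, add 1 → 1101110111001111
  0101111111101010
+ 1101110111001111
------------------
 10011110110111001  (end carry out of the top bit = 1)
Discarding the end carry: 0011110110111001
Decimal check:
  0101111111101010 = 16384 + 4096 + 2048 + 1024 + 512 + 256 + 128 + 64 + 32 + 8 + 2 = 24554
  0010001000110001 = 8192 + 512 + 32 + 16 + 1 = 8753
  24554 - 8753 = 15801, and 0011110110111001 = 8192 + 4096 + 2048 + 1024 + 256 + 128 + 32 + 16 + 8 + 1 = 15801 ✓



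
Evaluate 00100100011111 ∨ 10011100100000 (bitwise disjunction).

OR: 1 when either bit is 1
  00100100011111
| 10011100100000
----------------
  10111100111111
Decimal: 2335 | 10016 = 12095



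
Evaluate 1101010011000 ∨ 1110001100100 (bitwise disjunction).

OR: 1 when either bit is 1
  1101010011000
| 1110001100100
---------------
  1111011111100
Decimal: 6808 | 7268 = 7932



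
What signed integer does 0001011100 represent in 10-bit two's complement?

Binary: 0001011100
Sign bit: 0 (non-negative)
Read directly as an unsigned value:
0001011100 = 64 + 16 + 8 + 4 = 92
Value: 92



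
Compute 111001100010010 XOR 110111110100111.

XOR: 1 when bits differ
  111001100010010
^ 110111110100111
-----------------
  001110010110101
Decimal: 29458 ^ 28583 = 7349



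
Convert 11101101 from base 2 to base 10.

Sum of powers of 2 for each 1-bit:
2^0 + 2^2 + 2^3 + 2^5 + 2^6 + 2^7
= 1 + 4 + 8 + 32 + 64 + 128
= 237



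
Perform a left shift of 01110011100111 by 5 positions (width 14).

Original: 01110011100111 (decimal 7399)
Shift left by 5 positions
Append 5 zeros on the right and drop the 5 high bits that overflow the 14-bit width
Result: 01110011100000 (decimal 7392)
Equivalent: 7399 << 5 = 7399 × 2^5 = 236768, truncated to 14 bits = 7392



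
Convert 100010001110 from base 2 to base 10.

Sum of powers of 2 for each 1-bit:
2^1 + 2^2 + 2^3 + 2^7 + 2^11
= 2 + 4 + 8 + 128 + 2048
= 2190



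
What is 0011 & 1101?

AND: 1 only when both bits are 1
  0011
& 1101
------
  0001
Decimal: 3 & 13 = 1



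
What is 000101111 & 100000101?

AND: 1 only when both bits are 1
  000101111
& 100000101
-----------
  000000101
Decimal: 47 & 261 = 5



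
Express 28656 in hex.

Using repeated division by 16 (digits 10–15 are A–F):
28656 ÷ 16 = 1791 remainder 0
1791 ÷ 16 = 111 remainder 15 (F)
111 ÷ 16 = 6 remainder 15 (F)
6 ÷ 16 = 0 remainder 6
Reading remainders bottom to top: 6FF0



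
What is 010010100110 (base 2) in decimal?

Sum of powers of 2 for each 1-bit:
2^1 + 2^2 + 2^5 + 2^7 + 2^10
= 2 + 4 + 32 + 128 + 1024
= 1190



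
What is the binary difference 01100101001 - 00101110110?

Method 1 - Direct subtraction (column by column from the right: bit − bit − borrow-in; if negative, add 2 and borrow 1 from the next column):
borrow: 01111101100
        01100101001
-       00101110110
-------------------
        00110110011

Method 2 - Add two's complement:
Two's complement of 00101110110: invert → 11010001001, add 1 → 11010001010
  01100101001
+ 11010001010
-------------
 100110110011  (end carry out of the top bit = 1)
Discarding the end carry: 00110110011
Decimal check:
  01100101001 = 512 + 256 + 32 + 8 + 1 = 809
  00101110110 = 256 + 64 + 32 + 16 + 4 + 2 = 374
  809 - 374 = 435, and 00110110011 = 256 + 128 + 32 + 16 + 2 + 1 = 435 ✓



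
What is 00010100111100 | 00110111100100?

OR: 1 when either bit is 1
  00010100111100
| 00110111100100
----------------
  00110111111100
Decimal: 1340 | 3556 = 3580



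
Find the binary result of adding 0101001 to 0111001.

Add column by column from the right: bit + bit + carry-in; write the sum mod 2, carry 1 when the sum is 2 or 3.
carry:  1110010
        0101001
+       0111001
---------------
       01100010
(the carry out of the leftmost column, 0, becomes the leading bit)
Decimal check:
  0101001 = 32 + 8 + 1 = 41
  0111001 = 32 + 16 + 8 + 1 = 57
  41 + 57 = 98, and 01100010 = 64 + 32 + 2 = 98 ✓



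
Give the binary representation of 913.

Using repeated division by 2:
913 ÷ 2 = 456 remainder 1
456 ÷ 2 = 228 remainder 0
228 ÷ 2 = 114 remainder 0
114 ÷ 2 = 57 remainder 0
57 ÷ 2 = 28 remainder 1
28 ÷ 2 = 14 remainder 0
14 ÷ 2 = 7 remainder 0
7 ÷ 2 = 3 remainder 1
3 ÷ 2 = 1 remainder 1
1 ÷ 2 = 0 remainder 1
Reading remainders bottom to top: 1110010001



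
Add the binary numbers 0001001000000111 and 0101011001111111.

Add column by column from the right: bit + bit + carry-in; write the sum mod 2, carry 1 when the sum is 2 or 3.
carry:  0010110011111110
        0001001000000111
+       0101011001111111
------------------------
       00110100010000110
(the carry out of the leftmost column, 0, becomes the leading bit)
Decimal check:
  0001001000000111 = 4096 + 512 + 4 + 2 + 1 = 4615
  0101011001111111 = 16384 + 4096 + 1024 + 512 + 64 + 32 + 16 + 8 + 4 + 2 + 1 = 22143
  4615 + 22143 = 26758, and 00110100010000110 = 16384 + 8192 + 2048 + 128 + 4 + 2 = 26758 ✓



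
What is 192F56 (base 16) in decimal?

Expand by place value (powers of 16):
Digit values: F = 15
192F56 = 1 × 16^5 + 9 × 16^4 + 2 × 16^3 + 15 × 16^2 + 5 × 16^1 + 6 × 16^0
= 1 × 1048576 + 9 × 65536 + 2 × 4096 + 15 × 256 + 5 × 16 + 6 × 1
= 1048576 + 589824 + 8192 + 3840 + 80 + 6
= 1650518



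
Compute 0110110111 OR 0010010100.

OR: 1 when either bit is 1
  0110110111
| 0010010100
------------
  0110110111
Decimal: 439 | 148 = 439



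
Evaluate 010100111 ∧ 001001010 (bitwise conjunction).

AND: 1 only when both bits are 1
  010100111
& 001001010
-----------
  000000010
Decimal: 167 & 74 = 2



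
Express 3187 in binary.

Using repeated division by 2:
3187 ÷ 2 = 1593 remainder 1
1593 ÷ 2 = 796 remainder 1
796 ÷ 2 = 398 remainder 0
398 ÷ 2 = 199 remainder 0
199 ÷ 2 = 99 remainder 1
99 ÷ 2 = 49 remainder 1
49 ÷ 2 = 24 remainder 1
24 ÷ 2 = 12 remainder 0
12 ÷ 2 = 6 remainder 0
6 ÷ 2 = 3 remainder 0
3 ÷ 2 = 1 remainder 1
1 ÷ 2 = 0 remainder 1
Reading remainders bottom to top: 110001110011



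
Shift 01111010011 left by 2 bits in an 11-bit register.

Original: 01111010011 (decimal 979)
Shift left by 2 positions
Append 2 zeros on the right and drop the 2 high bits that overflow the 11-bit width
Result: 11101001100 (decimal 1868)
Equivalent: 979 << 2 = 979 × 2^2 = 3916, truncated to 11 bits = 1868



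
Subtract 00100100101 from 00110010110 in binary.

Method 1 - Direct subtraction (column by column from the right: bit − bit − borrow-in; if negative, add 2 and borrow 1 from the next column):
borrow: 00011000010
        00110010110
-       00100100101
-------------------
        00001110001

Method 2 - Add two's complement:
Two's complement of 00100100101: invert → 11011011010, add 1 → 11011011011
  00110010110
+ 11011011011
-------------
 100001110001  (end carry out of the top bit = 1)
Discarding the end carry: 00001110001
Decimal check:
  00110010110 = 256 + 128 + 16 + 4 + 2 = 406
  00100100101 = 256 + 32 + 4 + 1 = 293
  406 - 293 = 113, and 00001110001 = 64 + 32 + 16 + 1 = 113 ✓



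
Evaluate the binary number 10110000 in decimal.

Sum of powers of 2 for each 1-bit:
2^4 + 2^5 + 2^7
= 16 + 32 + 128
= 176



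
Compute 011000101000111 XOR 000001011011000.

XOR: 1 when bits differ
  011000101000111
^ 000001011011000
-----------------
  011001110011111
Decimal: 12615 ^ 728 = 13215



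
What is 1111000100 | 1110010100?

OR: 1 when either bit is 1
  1111000100
| 1110010100
------------
  1111010100
Decimal: 964 | 916 = 980



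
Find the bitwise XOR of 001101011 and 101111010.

XOR: 1 when bits differ
  001101011
^ 101111010
-----------
  100010001
Decimal: 107 ^ 378 = 273



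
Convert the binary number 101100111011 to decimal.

Sum of powers of 2 for each 1-bit:
2^0 + 2^1 + 2^3 + 2^4 + 2^5 + 2^8 + 2^9 + 2^11
= 1 + 2 + 8 + 16 + 32 + 256 + 512 + 2048
= 2875



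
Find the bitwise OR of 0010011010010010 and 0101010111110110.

OR: 1 when either bit is 1
  0010011010010010
| 0101010111110110
------------------
  0111011111110110
Decimal: 9874 | 22006 = 30710



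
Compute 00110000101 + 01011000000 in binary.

Add column by column from the right: bit + bit + carry-in; write the sum mod 2, carry 1 when the sum is 2 or 3.
carry:  11100000000
        00110000101
+       01011000000
-------------------
       010001000101
(the carry out of the leftmost column, 0, becomes the leading bit)
Decimal check:
  00110000101 = 256 + 128 + 4 + 1 = 389
  01011000000 = 512 + 128 + 64 = 704
  389 + 704 = 1093, and 010001000101 = 1024 + 64 + 4 + 1 = 1093 ✓



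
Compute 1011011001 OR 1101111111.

OR: 1 when either bit is 1
  1011011001
| 1101111111
------------
  1111111111
Decimal: 729 | 895 = 1023



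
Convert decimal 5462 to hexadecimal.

Using repeated division by 16 (digits 10–15 are A–F):
5462 ÷ 16 = 341 remainder 6
341 ÷ 16 = 21 remainder 5
21 ÷ 16 = 1 remainder 5
1 ÷ 16 = 0 remainder 1
Reading remainders bottom to top: 1556



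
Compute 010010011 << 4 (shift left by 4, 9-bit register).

Original: 010010011 (decimal 147)
Shift left by 4 positions
Append 4 zeros on the right and drop the 4 high bits that overflow the 9-bit width
Result: 100110000 (decimal 304)
Equivalent: 147 << 4 = 147 × 2^4 = 2352, truncated to 9 bits = 304



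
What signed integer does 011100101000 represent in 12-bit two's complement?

Binary: 011100101000
Sign bit: 0 (non-negative)
Read directly as an unsigned value:
011100101000 = 1024 + 512 + 256 + 32 + 8 = 1832
Value: 1832



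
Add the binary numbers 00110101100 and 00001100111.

Add column by column from the right: bit + bit + carry-in; write the sum mod 2, carry 1 when the sum is 2 or 3.
carry:  01111011000
        00110101100
+       00001100111
-------------------
       001000010011
(the carry out of the leftmost column, 0, becomes the leading bit)
Decimal check:
  00110101100 = 256 + 128 + 32 + 8 + 4 = 428
  00001100111 = 64 + 32 + 4 + 2 + 1 = 103
  428 + 103 = 531, and 001000010011 = 512 + 16 + 2 + 1 = 531 ✓



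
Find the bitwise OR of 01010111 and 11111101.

OR: 1 when either bit is 1
  01010111
| 11111101
----------
  11111111
Decimal: 87 | 253 = 255



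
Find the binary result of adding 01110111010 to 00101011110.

Add column by column from the right: bit + bit + carry-in; write the sum mod 2, carry 1 when the sum is 2 or 3.
carry:  11111111100
        01110111010
+       00101011110
-------------------
       010100011000
(the carry out of the leftmost column, 0, becomes the leading bit)
Decimal check:
  01110111010 = 512 + 256 + 128 + 32 + 16 + 8 + 2 = 954
  00101011110 = 256 + 64 + 16 + 8 + 4 + 2 = 350
  954 + 350 = 1304, and 010100011000 = 1024 + 256 + 16 + 8 = 1304 ✓



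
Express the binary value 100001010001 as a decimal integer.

Sum of powers of 2 for each 1-bit:
2^0 + 2^4 + 2^6 + 2^11
= 1 + 16 + 64 + 2048
= 2129



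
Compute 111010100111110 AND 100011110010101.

AND: 1 only when both bits are 1
  111010100111110
& 100011110010101
-----------------
  100010100010100
Decimal: 30014 & 18325 = 17684



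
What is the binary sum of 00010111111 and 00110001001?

Add column by column from the right: bit + bit + carry-in; write the sum mod 2, carry 1 when the sum is 2 or 3.
carry:  01101111110
        00010111111
+       00110001001
-------------------
       001001001000
(the carry out of the leftmost column, 0, becomes the leading bit)
Decimal check:
  00010111111 = 128 + 32 + 16 + 8 + 4 + 2 + 1 = 191
  00110001001 = 256 + 128 + 8 + 1 = 393
  191 + 393 = 584, and 001001001000 = 512 + 64 + 8 = 584 ✓



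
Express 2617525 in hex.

Using repeated division by 16 (digits 10–15 are A–F):
2617525 ÷ 16 = 163595 remainder 5
163595 ÷ 16 = 10224 remainder 11 (B)
10224 ÷ 16 = 639 remainder 0
639 ÷ 16 = 39 remainder 15 (F)
39 ÷ 16 = 2 remainder 7
2 ÷ 16 = 0 remainder 2
Reading remainders bottom to top: 27F0B5



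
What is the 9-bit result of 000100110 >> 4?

Original: 000100110 (decimal 38)
Shift right by 4 positions
Drop the 4 low bits; fill with zeros on the left
Result: 000000010 (decimal 2)
Equivalent: 38 >> 4 = 38 ÷ 2^4 = 2



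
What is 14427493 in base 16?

Using repeated division by 16 (digits 10–15 are A–F):
14427493 ÷ 16 = 901718 remainder 5
901718 ÷ 16 = 56357 remainder 6
56357 ÷ 16 = 3522 remainder 5
3522 ÷ 16 = 220 remainder 2
220 ÷ 16 = 13 remainder 12 (C)
13 ÷ 16 = 0 remainder 13 (D)
Reading remainders bottom to top: DC2565



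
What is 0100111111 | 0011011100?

OR: 1 when either bit is 1
  0100111111
| 0011011100
------------
  0111111111
Decimal: 319 | 220 = 511



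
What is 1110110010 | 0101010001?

OR: 1 when either bit is 1
  1110110010
| 0101010001
------------
  1111110011
Decimal: 946 | 337 = 1011



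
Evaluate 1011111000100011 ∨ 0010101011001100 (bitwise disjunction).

OR: 1 when either bit is 1
  1011111000100011
| 0010101011001100
------------------
  1011111011101111
Decimal: 48675 | 10956 = 48879



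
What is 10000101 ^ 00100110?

XOR: 1 when bits differ
  10000101
^ 00100110
----------
  10100011
Decimal: 133 ^ 38 = 163



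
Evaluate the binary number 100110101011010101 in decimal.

Sum of powers of 2 for each 1-bit:
2^0 + 2^2 + 2^4 + 2^6 + 2^7 + 2^9 + 2^11 + 2^13 + 2^14 + 2^17
= 1 + 4 + 16 + 64 + 128 + 512 + 2048 + 8192 + 16384 + 131072
= 158421



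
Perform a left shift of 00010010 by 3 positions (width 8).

Original: 00010010 (decimal 18)
Shift left by 3 positions
Append 3 zeros on the right
Result: 10010000 (decimal 144)
Equivalent: 18 << 3 = 18 × 2^3 = 144



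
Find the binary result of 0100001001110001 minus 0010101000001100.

Method 1 - Direct subtraction (column by column from the right: bit − bit − borrow-in; if negative, add 2 and borrow 1 from the next column):
borrow: 0111000000011000
        0100001001110001
-       0010101000001100
------------------------
        0001100001100101

Method 2 - Add two's complement:
Two's complement of 0010101000001100: invert → 1101010111110011, add 1 → 1101010111110100
  0100001001110001
+ 1101010111110100
------------------
 10001100001100101  (end carry out of the top bit = 1)
Discarding the end carry: 0001100001100101
Decimal check:
  0100001001110001 = 16384 + 512 + 64 + 32 + 16 + 1 = 17009
  0010101000001100 = 8192 + 2048 + 512 + 8 + 4 = 10764
  17009 - 10764 = 6245, and 0001100001100101 = 4096 + 2048 + 64 + 32 + 4 + 1 = 6245 ✓



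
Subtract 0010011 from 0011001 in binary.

Method 1 - Direct subtraction (column by column from the right: bit − bit − borrow-in; if negative, add 2 and borrow 1 from the next column):
borrow: 0001100
        0011001
-       0010011
---------------
        0000110

Method 2 - Add two's complement:
Two's complement of 0010011: invert → 1101100, add 1 → 1101101
  0011001
+ 1101101
---------
 10000110  (end carry out of the top bit = 1)
Discarding the end carry: 0000110
Decimal check:
  0011001 = 16 + 8 + 1 = 25
  0010011 = 16 + 2 + 1 = 19
  25 - 19 = 6, and 0000110 = 4 + 2 = 6 ✓

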